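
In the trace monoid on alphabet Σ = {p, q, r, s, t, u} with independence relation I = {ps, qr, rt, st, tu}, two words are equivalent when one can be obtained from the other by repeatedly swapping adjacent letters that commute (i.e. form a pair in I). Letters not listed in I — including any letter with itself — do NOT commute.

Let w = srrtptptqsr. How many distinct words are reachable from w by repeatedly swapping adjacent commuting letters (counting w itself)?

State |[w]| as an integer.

#0=s has no predecessor
#1=r depends on [0:s]
#2=r depends on [1:r]
#3=t has no predecessor
#4=p depends on [2:r, 3:t]
#5=t depends on [4:p]
#6=p depends on [5:t]
#7=t depends on [6:p]
#8=q depends on [7:t]
#9=s depends on [8:q]
#10=r depends on [9:s]
sources: [0:s, 3:t]
N(rest) = Σ N(rest − s) over sources s of rest; N(one piece) = 1:
  size 1 → [10]=1
  size 2 → [9,10]=1
  size 3 → [8,9,10]=1
  size 4 → [7,8,9,10]=1
  size 5 → [6,7,8,9,10]=1
  size 6 → [5,6,7,8,9,10]=1
  size 7 → [4,5,6,7,8,9,10]=1
  size 8 → [2,4,5,6,7,8,9,10]=1  [3,4,5,6,7,8,9,10]=1
  size 9 → [1,2,4,5,6,7,8,9,10]=1  [2,3,4,5,6,7,8,9,10]=2
  first=0(s) contributes 3
  first=3(t) contributes 1
|[w]| = 4

4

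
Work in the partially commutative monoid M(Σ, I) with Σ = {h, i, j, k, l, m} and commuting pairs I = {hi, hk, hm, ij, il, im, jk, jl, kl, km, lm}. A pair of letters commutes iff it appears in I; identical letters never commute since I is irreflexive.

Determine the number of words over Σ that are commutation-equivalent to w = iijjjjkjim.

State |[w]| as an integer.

0(i) covers ∅
1(i) covers 0:i
2(j) covers ∅
3(j) covers 2:j
4(j) covers 3:j
5(j) covers 4:j
6(k) covers 1:i
7(j) covers 5:j
8(i) covers 6:k
9(m) covers 7:j
floor of heap: 0:i, 2:j
completions by unplaced set U, small U first (add the entries for U minus each lowest piece of U):
  |U|=1: {8}:1  {9}:1
  |U|=2: {6,8}:1  {7,9}:1  {8,9}:2
  |U|=3: {1,6,8}:1  {5,7,9}:1  {6,8,9}:3  {7,8,9}:3
  |U|=4: {0,1,6,8}:1  {1,6,8,9}:4  {4,5,7,9}:1  {5,7,8,9}:4  {6,7,8,9}:6
  |U|=5: {0,1,6,8,9}:5  {1,6,7,8,9}:10  {3,4,5,7,9}:1  {4,5,7,8,9}:5  {5,6,7,8,9}:10
  |U|=6: {0,1,6,7,8,9}:15  {1,5,6,7,8,9}:20  {2,3,4,5,7,9}:1  {3,4,5,7,8,9}:6  {4,5,6,7,8,9}:15
  |U|=7: {0,1,5,6,7,8,9}:35  {1,4,5,6,7,8,9}:35  {2,3,4,5,7,8,9}:7  {3,4,5,6,7,8,9}:21
  |U|=8: {0,1,4,5,6,7,8,9}:70  {1,3,4,5,6,7,8,9}:56  {2,3,4,5,6,7,8,9}:28
  start at 0(i): 84
  start at 2(j): 126
sum over floor = 210

210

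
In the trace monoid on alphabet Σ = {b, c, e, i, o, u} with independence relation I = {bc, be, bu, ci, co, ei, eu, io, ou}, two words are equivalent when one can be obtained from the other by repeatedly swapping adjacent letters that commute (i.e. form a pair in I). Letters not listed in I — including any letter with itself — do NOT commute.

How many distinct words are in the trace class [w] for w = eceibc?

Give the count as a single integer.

drop 0:e onto floor
drop 1:c onto {0:e}
drop 2:e onto {1:c}
drop 3:i onto floor
drop 4:b onto {3:i}
drop 5:c onto {2:e}
ground layer = {0:e, 3:i}
drop-orders for the pieces not yet dropped (sum over which currently-grounded one goes next):
  1 to go: {4} 1  {5} 1
  2 to go: {2,5} 1  {3,4} 1  {4,5} 2
  3 to go: {1,2,5} 1  {2,4,5} 3  {3,4,5} 3
  4 to go: {0,1,2,5} 1  {1,2,4,5} 4  {2,3,4,5} 6
  if 0:e drops first: 10 orders
  if 3:i drops first: 5 orders
heap linearizations: 15

15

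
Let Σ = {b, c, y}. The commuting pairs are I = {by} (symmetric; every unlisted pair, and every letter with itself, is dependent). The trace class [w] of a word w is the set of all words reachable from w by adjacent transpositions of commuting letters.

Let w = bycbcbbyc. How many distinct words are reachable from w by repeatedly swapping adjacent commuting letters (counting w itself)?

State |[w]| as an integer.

6

piece 0:b — minimal
piece 1:y — minimal
piece 2:c rests on {0:b, 1:y}
piece 3:b rests on {2:c}
piece 4:c rests on {3:b}
piece 5:b rests on {4:c}
piece 6:b rests on {5:b}
piece 7:y rests on {4:c}
piece 8:c rests on {6:b, 7:y}
minimal pieces: {0:b, 1:y}
ways to finish when only these pieces remain (= sum over removing one remaining piece with nothing left below it):
  1 left: {8}→1
  2 left: {6,8}→1  {7,8}→1
  3 left: {5,6,8}→1  {6,7,8}→2
  4 left: {5,6,7,8}→3
  5 left: {4,5,6,7,8}→3
  6 left: {3,4,5,6,7,8}→3
  7 left: {2,3,4,5,6,7,8}→3
  placing 0:b first → 3 extensions
  placing 1:y first → 3 extensions
total linear extensions = 6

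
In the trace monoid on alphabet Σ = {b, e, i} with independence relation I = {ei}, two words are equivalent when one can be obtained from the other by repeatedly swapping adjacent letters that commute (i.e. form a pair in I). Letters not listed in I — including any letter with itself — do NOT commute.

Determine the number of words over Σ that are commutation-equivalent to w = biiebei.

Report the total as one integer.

0(b) covers ∅
1(i) covers 0:b
2(i) covers 1:i
3(e) covers 0:b
4(b) covers 2:i, 3:e
5(e) covers 4:b
6(i) covers 4:b
floor of heap: 0:b
completions by unplaced set U, small U first (add the entries for U minus each lowest piece of U):
  |U|=1: {5}:1  {6}:1
  |U|=2: {5,6}:2
  |U|=3: {4,5,6}:2
  |U|=4: {2,4,5,6}:2  {3,4,5,6}:2
  |U|=5: {1,2,4,5,6}:2  {2,3,4,5,6}:4
  start at 0(b): 6

6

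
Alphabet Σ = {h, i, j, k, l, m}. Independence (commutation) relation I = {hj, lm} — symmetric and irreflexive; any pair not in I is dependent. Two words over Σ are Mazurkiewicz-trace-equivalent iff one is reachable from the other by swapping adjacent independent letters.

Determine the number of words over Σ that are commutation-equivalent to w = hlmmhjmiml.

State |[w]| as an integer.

#0=h has no predecessor
#1=l depends on [0:h]
#2=m depends on [0:h]
#3=m depends on [2:m]
#4=h depends on [1:l, 3:m]
#5=j depends on [1:l, 3:m]
#6=m depends on [4:h, 5:j]
#7=i depends on [6:m]
#8=m depends on [7:i]
#9=l depends on [7:i]
sources: [0:h]
N(rest) = Σ N(rest − s) over sources s of rest; N(one piece) = 1:
  size 1 → [8]=1  [9]=1
  size 2 → [8,9]=2
  size 3 → [7,8,9]=2
  size 4 → [6,7,8,9]=2
  size 5 → [4,6,7,8,9]=2  [5,6,7,8,9]=2
  size 6 → [4,5,6,7,8,9]=4
  size 7 → [1,4,5,6,7,8,9]=4  [3,4,5,6,7,8,9]=4
  size 8 → [1,3,4,5,6,7,8,9]=8  [2,3,4,5,6,7,8,9]=4
  first=0(h) contributes 12

12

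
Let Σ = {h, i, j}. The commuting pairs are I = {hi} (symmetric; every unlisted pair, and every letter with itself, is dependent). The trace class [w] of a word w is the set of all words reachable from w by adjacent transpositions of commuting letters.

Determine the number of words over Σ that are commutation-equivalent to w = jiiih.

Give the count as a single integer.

drop 0:j onto floor
drop 1:i onto {0:j}
drop 2:i onto {1:i}
drop 3:i onto {2:i}
drop 4:h onto {0:j}
ground layer = {0:j}
drop-orders for the pieces not yet dropped (sum over which currently-grounded one goes next):
  1 to go: {3} 1  {4} 1
  2 to go: {2,3} 1  {3,4} 2
  3 to go: {1,2,3} 1  {2,3,4} 3
  if 0:j drops first: 4 orders

4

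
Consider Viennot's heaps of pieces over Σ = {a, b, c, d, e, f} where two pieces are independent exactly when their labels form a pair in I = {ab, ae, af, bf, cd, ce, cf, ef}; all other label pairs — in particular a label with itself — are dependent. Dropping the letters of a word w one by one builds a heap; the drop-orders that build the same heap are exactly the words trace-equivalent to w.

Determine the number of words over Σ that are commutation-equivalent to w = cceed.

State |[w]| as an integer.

0(c) covers ∅
1(c) covers 0:c
2(e) covers ∅
3(e) covers 2:e
4(d) covers 3:e
floor of heap: 0:c, 2:e
completions by unplaced set U, small U first (add the entries for U minus each lowest piece of U):
  |U|=1: {1}:1  {4}:1
  |U|=2: {0,1}:1  {1,4}:2  {3,4}:1
  |U|=3: {0,1,4}:3  {1,3,4}:3  {2,3,4}:1
  start at 0(c): 4
  start at 2(e): 6
sum over floor = 10

10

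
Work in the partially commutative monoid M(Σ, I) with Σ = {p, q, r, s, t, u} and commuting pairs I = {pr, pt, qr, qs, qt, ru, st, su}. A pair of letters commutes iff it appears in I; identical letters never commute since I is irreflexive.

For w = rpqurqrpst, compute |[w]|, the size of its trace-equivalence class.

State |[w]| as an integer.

piece 0:r — minimal
piece 1:p — minimal
piece 2:q rests on {1:p}
piece 3:u rests on {2:q}
piece 4:r rests on {0:r}
piece 5:q rests on {3:u}
piece 6:r rests on {4:r}
piece 7:p rests on {5:q}
piece 8:s rests on {6:r, 7:p}
piece 9:t rests on {3:u, 6:r}
minimal pieces: {0:r, 1:p}
ways to finish when only these pieces remain (= sum over removing one remaining piece with nothing left below it):
  1 left: {8}→1  {9}→1
  2 left: {7,8}→1  {8,9}→2
  3 left: {5,7,8}→1  {6,8,9}→2  {7,8,9}→3
  4 left: {4,6,8,9}→2  {5,7,8,9}→4  {6,7,8,9}→5
  5 left: {0,4,6,8,9}→2  {3,5,7,8,9}→4  {4,6,7,8,9}→7  {5,6,7,8,9}→9
  6 left: {0,4,6,7,8,9}→9  {2,3,5,7,8,9}→4  {3,5,6,7,8,9}→13  {4,5,6,7,8,9}→16
  7 left: {0,4,5,6,7,8,9}→25  {1,2,3,5,7,8,9}→4  {2,3,5,6,7,8,9}→17  {3,4,5,6,7,8,9}→29
  8 left: {0,3,4,5,6,7,8,9}→54  {1,2,3,5,6,7,8,9}→21  {2,3,4,5,6,7,8,9}→46
  placing 0:r first → 67 extensions
  placing 1:p first → 100 extensions
total linear extensions = 167

167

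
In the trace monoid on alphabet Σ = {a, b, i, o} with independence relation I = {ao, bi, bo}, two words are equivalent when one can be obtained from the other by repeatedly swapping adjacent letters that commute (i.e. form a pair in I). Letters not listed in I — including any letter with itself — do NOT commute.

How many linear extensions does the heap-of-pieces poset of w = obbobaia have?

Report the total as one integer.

15

piece 0:o — minimal
piece 1:b — minimal
piece 2:b rests on {1:b}
piece 3:o rests on {0:o}
piece 4:b rests on {2:b}
piece 5:a rests on {4:b}
piece 6:i rests on {3:o, 5:a}
piece 7:a rests on {6:i}
minimal pieces: {0:o, 1:b}
ways to finish when only these pieces remain (= sum over removing one remaining piece with nothing left below it):
  1 left: {7}→1
  2 left: {6,7}→1
  3 left: {3,6,7}→1  {5,6,7}→1
  4 left: {0,3,6,7}→1  {3,5,6,7}→2  {4,5,6,7}→1
  5 left: {0,3,5,6,7}→3  {2,4,5,6,7}→1  {3,4,5,6,7}→3
  6 left: {0,3,4,5,6,7}→6  {1,2,4,5,6,7}→1  {2,3,4,5,6,7}→4
  placing 0:o first → 5 extensions
  placing 1:b first → 10 extensions
total linear extensions = 15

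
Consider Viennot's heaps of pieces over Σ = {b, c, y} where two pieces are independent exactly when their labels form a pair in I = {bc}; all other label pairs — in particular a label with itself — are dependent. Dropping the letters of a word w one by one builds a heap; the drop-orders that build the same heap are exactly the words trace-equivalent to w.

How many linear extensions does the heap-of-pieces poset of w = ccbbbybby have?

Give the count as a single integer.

0(c) covers ∅
1(c) covers 0:c
2(b) covers ∅
3(b) covers 2:b
4(b) covers 3:b
5(y) covers 1:c, 4:b
6(b) covers 5:y
7(b) covers 6:b
8(y) covers 7:b
floor of heap: 0:c, 2:b
completions by unplaced set U, small U first (add the entries for U minus each lowest piece of U):
  |U|=1: {8}:1
  |U|=2: {7,8}:1
  |U|=3: {6,7,8}:1
  |U|=4: {5,6,7,8}:1
  |U|=5: {1,5,6,7,8}:1  {4,5,6,7,8}:1
  |U|=6: {0,1,5,6,7,8}:1  {1,4,5,6,7,8}:2  {3,4,5,6,7,8}:1
  |U|=7: {0,1,4,5,6,7,8}:3  {1,3,4,5,6,7,8}:3  {2,3,4,5,6,7,8}:1
  start at 0(c): 4
  start at 2(b): 6
sum over floor = 10

10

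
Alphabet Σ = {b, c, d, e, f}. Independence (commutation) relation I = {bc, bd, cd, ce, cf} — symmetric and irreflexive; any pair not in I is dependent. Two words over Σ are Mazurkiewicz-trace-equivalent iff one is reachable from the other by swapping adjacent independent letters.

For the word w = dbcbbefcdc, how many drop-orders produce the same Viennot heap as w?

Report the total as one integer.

480

0(d) covers ∅
1(b) covers ∅
2(c) covers ∅
3(b) covers 1:b
4(b) covers 3:b
5(e) covers 0:d, 4:b
6(f) covers 5:e
7(c) covers 2:c
8(d) covers 6:f
9(c) covers 7:c
floor of heap: 0:d, 1:b, 2:c
completions by unplaced set U, small U first (add the entries for U minus each lowest piece of U):
  |U|=1: {8}:1  {9}:1
  |U|=2: {6,8}:1  {7,9}:1  {8,9}:2
  |U|=3: {2,7,9}:1  {5,6,8}:1  {6,8,9}:3  {7,8,9}:3
  |U|=4: {0,5,6,8}:1  {2,7,8,9}:4  {4,5,6,8}:1  {5,6,8,9}:4  {6,7,8,9}:6
  |U|=5: {0,4,5,6,8}:2  {0,5,6,8,9}:5  {2,6,7,8,9}:10  {3,4,5,6,8}:1  {4,5,6,8,9}:5  {5,6,7,8,9}:10
  |U|=6: {0,3,4,5,6,8}:3  {0,4,5,6,8,9}:12  {0,5,6,7,8,9}:15  {1,3,4,5,6,8}:1  {2,5,6,7,8,9}:20  {3,4,5,6,8,9}:6  {4,5,6,7,8,9}:15
  |U|=7: {0,1,3,4,5,6,8}:4  {0,2,5,6,7,8,9}:35  {0,3,4,5,6,8,9}:21  {0,4,5,6,7,8,9}:42  {1,3,4,5,6,8,9}:7  {2,4,5,6,7,8,9}:35  {3,4,5,6,7,8,9}:21
  |U|=8: {0,1,3,4,5,6,8,9}:32  {0,2,4,5,6,7,8,9}:112  {0,3,4,5,6,7,8,9}:84  {1,3,4,5,6,7,8,9}:28  {2,3,4,5,6,7,8,9}:56
  start at 0(d): 84
  start at 1(b): 252
  start at 2(c): 144
sum over floor = 480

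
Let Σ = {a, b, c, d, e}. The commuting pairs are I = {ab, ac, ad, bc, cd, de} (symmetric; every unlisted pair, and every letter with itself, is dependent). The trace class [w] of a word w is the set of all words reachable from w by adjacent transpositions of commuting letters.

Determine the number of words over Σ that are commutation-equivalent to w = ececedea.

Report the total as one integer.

0(e) covers ∅
1(c) covers 0:e
2(e) covers 1:c
3(c) covers 2:e
4(e) covers 3:c
5(d) covers ∅
6(e) covers 4:e
7(a) covers 6:e
floor of heap: 0:e, 5:d
completions by unplaced set U, small U first (add the entries for U minus each lowest piece of U):
  |U|=1: {5}:1  {7}:1
  |U|=2: {5,7}:2  {6,7}:1
  |U|=3: {4,6,7}:1  {5,6,7}:3
  |U|=4: {3,4,6,7}:1  {4,5,6,7}:4
  |U|=5: {2,3,4,6,7}:1  {3,4,5,6,7}:5
  |U|=6: {1,2,3,4,6,7}:1  {2,3,4,5,6,7}:6
  start at 0(e): 7
  start at 5(d): 1
sum over floor = 8

8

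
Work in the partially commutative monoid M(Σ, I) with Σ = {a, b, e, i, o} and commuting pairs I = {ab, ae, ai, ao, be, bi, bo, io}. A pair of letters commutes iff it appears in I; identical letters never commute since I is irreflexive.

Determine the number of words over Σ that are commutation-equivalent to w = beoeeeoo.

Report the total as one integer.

8

0(b) covers ∅
1(e) covers ∅
2(o) covers 1:e
3(e) covers 2:o
4(e) covers 3:e
5(e) covers 4:e
6(o) covers 5:e
7(o) covers 6:o
floor of heap: 0:b, 1:e
completions by unplaced set U, small U first (add the entries for U minus each lowest piece of U):
  |U|=1: {0}:1  {7}:1
  |U|=2: {0,7}:2  {6,7}:1
  |U|=3: {0,6,7}:3  {5,6,7}:1
  |U|=4: {0,5,6,7}:4  {4,5,6,7}:1
  |U|=5: {0,4,5,6,7}:5  {3,4,5,6,7}:1
  |U|=6: {0,3,4,5,6,7}:6  {2,3,4,5,6,7}:1
  start at 0(b): 1
  start at 1(e): 7
sum over floor = 8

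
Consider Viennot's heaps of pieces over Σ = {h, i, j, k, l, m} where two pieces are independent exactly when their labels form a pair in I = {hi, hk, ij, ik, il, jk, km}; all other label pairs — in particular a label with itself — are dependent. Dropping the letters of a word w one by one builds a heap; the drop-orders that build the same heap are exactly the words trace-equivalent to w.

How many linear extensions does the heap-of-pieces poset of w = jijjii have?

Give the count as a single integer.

20

piece 0:j — minimal
piece 1:i — minimal
piece 2:j rests on {0:j}
piece 3:j rests on {2:j}
piece 4:i rests on {1:i}
piece 5:i rests on {4:i}
minimal pieces: {0:j, 1:i}
ways to finish when only these pieces remain (= sum over removing one remaining piece with nothing left below it):
  1 left: {3}→1  {5}→1
  2 left: {2,3}→1  {3,5}→2  {4,5}→1
  3 left: {0,2,3}→1  {1,4,5}→1  {2,3,5}→3  {3,4,5}→3
  4 left: {0,2,3,5}→4  {1,3,4,5}→4  {2,3,4,5}→6
  placing 0:j first → 10 extensions
  placing 1:i first → 10 extensions
total linear extensions = 20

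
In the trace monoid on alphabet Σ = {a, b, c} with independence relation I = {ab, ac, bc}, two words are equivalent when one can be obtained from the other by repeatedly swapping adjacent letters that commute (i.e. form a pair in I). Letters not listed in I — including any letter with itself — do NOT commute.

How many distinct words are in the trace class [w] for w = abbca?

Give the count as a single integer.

30

piece 0:a — minimal
piece 1:b — minimal
piece 2:b rests on {1:b}
piece 3:c — minimal
piece 4:a rests on {0:a}
minimal pieces: {0:a, 1:b, 3:c}
ways to finish when only these pieces remain (= sum over removing one remaining piece with nothing left below it):
  1 left: {2}→1  {3}→1  {4}→1
  2 left: {0,4}→1  {1,2}→1  {2,3}→2  {2,4}→2  {3,4}→2
  3 left: {0,2,4}→3  {0,3,4}→3  {1,2,3}→3  {1,2,4}→3  {2,3,4}→6
  placing 0:a first → 12 extensions
  placing 1:b first → 12 extensions
  placing 3:c first → 6 extensions
total linear extensions = 30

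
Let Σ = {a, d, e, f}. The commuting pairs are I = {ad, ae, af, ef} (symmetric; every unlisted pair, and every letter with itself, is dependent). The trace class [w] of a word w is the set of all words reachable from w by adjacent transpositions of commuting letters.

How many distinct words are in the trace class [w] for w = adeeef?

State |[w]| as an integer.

24

drop 0:a onto floor
drop 1:d onto floor
drop 2:e onto {1:d}
drop 3:e onto {2:e}
drop 4:e onto {3:e}
drop 5:f onto {1:d}
ground layer = {0:a, 1:d}
drop-orders for the pieces not yet dropped (sum over which currently-grounded one goes next):
  1 to go: {0} 1  {4} 1  {5} 1
  2 to go: {0,4} 2  {0,5} 2  {3,4} 1  {4,5} 2
  3 to go: {0,3,4} 3  {0,4,5} 6  {2,3,4} 1  {3,4,5} 3
  4 to go: {0,2,3,4} 4  {0,3,4,5} 12  {2,3,4,5} 4
  if 0:a drops first: 4 orders
  if 1:d drops first: 20 orders
heap linearizations: 24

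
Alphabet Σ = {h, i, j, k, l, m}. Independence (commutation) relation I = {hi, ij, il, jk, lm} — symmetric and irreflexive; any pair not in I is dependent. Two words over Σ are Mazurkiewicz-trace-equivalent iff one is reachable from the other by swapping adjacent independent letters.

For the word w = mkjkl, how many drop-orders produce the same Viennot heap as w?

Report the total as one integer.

3

#0=m has no predecessor
#1=k depends on [0:m]
#2=j depends on [0:m]
#3=k depends on [1:k]
#4=l depends on [2:j, 3:k]
sources: [0:m]
N(rest) = Σ N(rest − s) over sources s of rest; N(one piece) = 1:
  size 1 → [4]=1
  size 2 → [2,4]=1  [3,4]=1
  size 3 → [1,3,4]=1  [2,3,4]=2
  first=0(m) contributes 3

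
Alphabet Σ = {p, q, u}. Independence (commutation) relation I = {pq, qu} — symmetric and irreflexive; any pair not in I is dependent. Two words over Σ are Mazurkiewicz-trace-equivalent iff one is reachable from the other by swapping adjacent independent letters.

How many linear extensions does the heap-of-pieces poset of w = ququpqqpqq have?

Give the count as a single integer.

210

piece 0:q — minimal
piece 1:u — minimal
piece 2:q rests on {0:q}
piece 3:u rests on {1:u}
piece 4:p rests on {3:u}
piece 5:q rests on {2:q}
piece 6:q rests on {5:q}
piece 7:p rests on {4:p}
piece 8:q rests on {6:q}
piece 9:q rests on {8:q}
minimal pieces: {0:q, 1:u}
ways to finish when only these pieces remain (= sum over removing one remaining piece with nothing left below it):
  1 left: {7}→1  {9}→1
  2 left: {4,7}→1  {7,9}→2  {8,9}→1
  3 left: {3,4,7}→1  {4,7,9}→3  {6,8,9}→1  {7,8,9}→3
  4 left: {1,3,4,7}→1  {3,4,7,9}→4  {4,7,8,9}→6  {5,6,8,9}→1  {6,7,8,9}→4
  5 left: {1,3,4,7,9}→5  {2,5,6,8,9}→1  {3,4,7,8,9}→10  {4,6,7,8,9}→10  {5,6,7,8,9}→5
  6 left: {0,2,5,6,8,9}→1  {1,3,4,7,8,9}→15  {2,5,6,7,8,9}→6  {3,4,6,7,8,9}→20  {4,5,6,7,8,9}→15
  7 left: {0,2,5,6,7,8,9}→7  {1,3,4,6,7,8,9}→35  {2,4,5,6,7,8,9}→21  {3,4,5,6,7,8,9}→35
  8 left: {0,2,4,5,6,7,8,9}→28  {1,3,4,5,6,7,8,9}→70  {2,3,4,5,6,7,8,9}→56
  placing 0:q first → 126 extensions
  placing 1:u first → 84 extensions
total linear extensions = 210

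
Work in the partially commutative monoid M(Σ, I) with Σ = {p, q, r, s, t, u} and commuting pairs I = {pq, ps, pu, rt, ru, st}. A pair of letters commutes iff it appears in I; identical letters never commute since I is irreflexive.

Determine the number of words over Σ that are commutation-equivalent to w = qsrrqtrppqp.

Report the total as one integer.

piece 0:q — minimal
piece 1:s rests on {0:q}
piece 2:r rests on {1:s}
piece 3:r rests on {2:r}
piece 4:q rests on {3:r}
piece 5:t rests on {4:q}
piece 6:r rests on {4:q}
piece 7:p rests on {5:t, 6:r}
piece 8:p rests on {7:p}
piece 9:q rests on {5:t, 6:r}
piece 10:p rests on {8:p}
minimal pieces: {0:q}
ways to finish when only these pieces remain (= sum over removing one remaining piece with nothing left below it):
  1 left: {9}→1  {10}→1
  2 left: {8,10}→1  {9,10}→2
  3 left: {7,8,10}→1  {8,9,10}→3
  4 left: {7,8,9,10}→4
  5 left: {5,7,8,9,10}→4  {6,7,8,9,10}→4
  6 left: {5,6,7,8,9,10}→8
  7 left: {4,5,6,7,8,9,10}→8
  8 left: {3,4,5,6,7,8,9,10}→8
  9 left: {2,3,4,5,6,7,8,9,10}→8
  placing 0:q first → 8 extensions

8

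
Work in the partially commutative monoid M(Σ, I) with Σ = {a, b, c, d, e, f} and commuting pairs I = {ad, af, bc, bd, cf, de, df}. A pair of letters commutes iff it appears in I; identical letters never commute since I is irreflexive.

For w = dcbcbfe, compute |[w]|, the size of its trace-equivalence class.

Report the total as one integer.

drop 0:d onto floor
drop 1:c onto {0:d}
drop 2:b onto floor
drop 3:c onto {1:c}
drop 4:b onto {2:b}
drop 5:f onto {4:b}
drop 6:e onto {3:c, 5:f}
ground layer = {0:d, 2:b}
drop-orders for the pieces not yet dropped (sum over which currently-grounded one goes next):
  1 to go: {6} 1
  2 to go: {3,6} 1  {5,6} 1
  3 to go: {1,3,6} 1  {3,5,6} 2  {4,5,6} 1
  4 to go: {0,1,3,6} 1  {1,3,5,6} 3  {2,4,5,6} 1  {3,4,5,6} 3
  5 to go: {0,1,3,5,6} 4  {1,3,4,5,6} 6  {2,3,4,5,6} 4
  if 0:d drops first: 10 orders
  if 2:b drops first: 10 orders
heap linearizations: 20

20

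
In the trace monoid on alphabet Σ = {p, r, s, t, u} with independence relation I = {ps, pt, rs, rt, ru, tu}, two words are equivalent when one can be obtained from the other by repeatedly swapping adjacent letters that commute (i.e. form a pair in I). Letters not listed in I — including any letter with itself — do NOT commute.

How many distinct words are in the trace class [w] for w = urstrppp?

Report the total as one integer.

46

#0=u has no predecessor
#1=r has no predecessor
#2=s depends on [0:u]
#3=t depends on [2:s]
#4=r depends on [1:r]
#5=p depends on [0:u, 4:r]
#6=p depends on [5:p]
#7=p depends on [6:p]
sources: [0:u, 1:r]
N(rest) = Σ N(rest − s) over sources s of rest; N(one piece) = 1:
  size 1 → [3]=1  [7]=1
  size 2 → [2,3]=1  [3,7]=2  [6,7]=1
  size 3 → [2,3,7]=3  [3,6,7]=3  [5,6,7]=1
  size 4 → [2,3,6,7]=6  [3,5,6,7]=4  [4,5,6,7]=1
  size 5 → [1,4,5,6,7]=1  [2,3,5,6,7]=10  [3,4,5,6,7]=5
  size 6 → [0,2,3,5,6,7]=10  [1,3,4,5,6,7]=6  [2,3,4,5,6,7]=15
  first=0(u) contributes 21
  first=1(r) contributes 25
|[w]| = 46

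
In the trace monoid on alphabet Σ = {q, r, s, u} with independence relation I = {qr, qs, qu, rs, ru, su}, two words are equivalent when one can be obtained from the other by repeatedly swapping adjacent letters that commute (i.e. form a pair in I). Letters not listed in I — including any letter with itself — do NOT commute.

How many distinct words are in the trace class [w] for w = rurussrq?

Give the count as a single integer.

1680

0(r) covers ∅
1(u) covers ∅
2(r) covers 0:r
3(u) covers 1:u
4(s) covers ∅
5(s) covers 4:s
6(r) covers 2:r
7(q) covers ∅
floor of heap: 0:r, 1:u, 4:s, 7:q
completions by unplaced set U, small U first (add the entries for U minus each lowest piece of U):
  |U|=1: {3}:1  {5}:1  {6}:1  {7}:1
  |U|=2: {1,3}:1  {2,6}:1  {3,5}:2  {3,6}:2  {3,7}:2  {4,5}:1  {5,6}:2  {5,7}:2  {6,7}:2
  |U|=3: {0,2,6}:1  {1,3,5}:3  {1,3,6}:3  {1,3,7}:3  {2,3,6}:3  {2,5,6}:3  {2,6,7}:3  {3,4,5}:3  {3,5,6}:6  {3,5,7}:6  {3,6,7}:6  {4,5,6}:3  {4,5,7}:3  {5,6,7}:6
  |U|=4: {0,2,3,6}:4  {0,2,5,6}:4  {0,2,6,7}:4  {1,2,3,6}:6  {1,3,4,5}:6  {1,3,5,6}:12  {1,3,5,7}:12  {1,3,6,7}:12  {2,3,5,6}:12  {2,3,6,7}:12  {2,4,5,6}:6  {2,5,6,7}:12  {3,4,5,6}:12  {3,4,5,7}:12  {3,5,6,7}:24  {4,5,6,7}:12
  |U|=5: {0,1,2,3,6}:10  {0,2,3,5,6}:20  {0,2,3,6,7}:20  {0,2,4,5,6}:10  {0,2,5,6,7}:20  {1,2,3,5,6}:30  {1,2,3,6,7}:30  {1,3,4,5,6}:30  {1,3,4,5,7}:30  {1,3,5,6,7}:60  {2,3,4,5,6}:30  {2,3,5,6,7}:60  {2,4,5,6,7}:30  {3,4,5,6,7}:60
  |U|=6: {0,1,2,3,5,6}:60  {0,1,2,3,6,7}:60  {0,2,3,4,5,6}:60  {0,2,3,5,6,7}:120  {0,2,4,5,6,7}:60  {1,2,3,4,5,6}:90  {1,2,3,5,6,7}:180  {1,3,4,5,6,7}:180  {2,3,4,5,6,7}:180
  start at 0(r): 630
  start at 1(u): 420
  start at 4(s): 420
  start at 7(q): 210
sum over floor = 1680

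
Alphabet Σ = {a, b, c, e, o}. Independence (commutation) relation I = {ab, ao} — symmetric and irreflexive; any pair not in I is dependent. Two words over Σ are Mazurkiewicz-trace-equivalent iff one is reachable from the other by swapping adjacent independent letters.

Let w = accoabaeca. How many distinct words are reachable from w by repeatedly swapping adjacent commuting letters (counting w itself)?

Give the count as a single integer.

0(a) covers ∅
1(c) covers 0:a
2(c) covers 1:c
3(o) covers 2:c
4(a) covers 2:c
5(b) covers 3:o
6(a) covers 4:a
7(e) covers 5:b, 6:a
8(c) covers 7:e
9(a) covers 8:c
floor of heap: 0:a
completions by unplaced set U, small U first (add the entries for U minus each lowest piece of U):
  |U|=1: {9}:1
  |U|=2: {8,9}:1
  |U|=3: {7,8,9}:1
  |U|=4: {5,7,8,9}:1  {6,7,8,9}:1
  |U|=5: {3,5,7,8,9}:1  {4,6,7,8,9}:1  {5,6,7,8,9}:2
  |U|=6: {3,5,6,7,8,9}:3  {4,5,6,7,8,9}:3
  |U|=7: {3,4,5,6,7,8,9}:6
  |U|=8: {2,3,4,5,6,7,8,9}:6
  start at 0(a): 6

6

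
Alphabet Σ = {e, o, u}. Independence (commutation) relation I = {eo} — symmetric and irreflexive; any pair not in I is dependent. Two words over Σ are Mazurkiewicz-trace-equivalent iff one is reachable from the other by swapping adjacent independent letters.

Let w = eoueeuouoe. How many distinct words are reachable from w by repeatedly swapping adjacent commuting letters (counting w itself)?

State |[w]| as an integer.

#0=e has no predecessor
#1=o has no predecessor
#2=u depends on [0:e, 1:o]
#3=e depends on [2:u]
#4=e depends on [3:e]
#5=u depends on [4:e]
#6=o depends on [5:u]
#7=u depends on [6:o]
#8=o depends on [7:u]
#9=e depends on [7:u]
sources: [0:e, 1:o]
N(rest) = Σ N(rest − s) over sources s of rest; N(one piece) = 1:
  size 1 → [8]=1  [9]=1
  size 2 → [8,9]=2
  size 3 → [7,8,9]=2
  size 4 → [6,7,8,9]=2
  size 5 → [5,6,7,8,9]=2
  size 6 → [4,5,6,7,8,9]=2
  size 7 → [3,4,5,6,7,8,9]=2
  size 8 → [2,3,4,5,6,7,8,9]=2
  first=0(e) contributes 2
  first=1(o) contributes 2
|[w]| = 4

4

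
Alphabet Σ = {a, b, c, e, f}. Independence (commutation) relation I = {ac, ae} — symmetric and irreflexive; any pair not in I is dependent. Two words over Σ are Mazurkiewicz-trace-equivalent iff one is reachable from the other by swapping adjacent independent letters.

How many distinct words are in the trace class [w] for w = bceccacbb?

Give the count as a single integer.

6

0(b) covers ∅
1(c) covers 0:b
2(e) covers 1:c
3(c) covers 2:e
4(c) covers 3:c
5(a) covers 0:b
6(c) covers 4:c
7(b) covers 5:a, 6:c
8(b) covers 7:b
floor of heap: 0:b
completions by unplaced set U, small U first (add the entries for U minus each lowest piece of U):
  |U|=1: {8}:1
  |U|=2: {7,8}:1
  |U|=3: {5,7,8}:1  {6,7,8}:1
  |U|=4: {4,6,7,8}:1  {5,6,7,8}:2
  |U|=5: {3,4,6,7,8}:1  {4,5,6,7,8}:3
  |U|=6: {2,3,4,6,7,8}:1  {3,4,5,6,7,8}:4
  |U|=7: {1,2,3,4,6,7,8}:1  {2,3,4,5,6,7,8}:5
  start at 0(b): 6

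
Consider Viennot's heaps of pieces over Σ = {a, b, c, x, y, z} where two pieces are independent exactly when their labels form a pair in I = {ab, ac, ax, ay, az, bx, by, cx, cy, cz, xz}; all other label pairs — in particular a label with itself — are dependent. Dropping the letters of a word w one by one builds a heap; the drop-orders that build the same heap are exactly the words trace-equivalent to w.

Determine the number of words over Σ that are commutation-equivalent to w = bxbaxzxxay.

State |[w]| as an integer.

#0=b has no predecessor
#1=x has no predecessor
#2=b depends on [0:b]
#3=a has no predecessor
#4=x depends on [1:x]
#5=z depends on [2:b]
#6=x depends on [4:x]
#7=x depends on [6:x]
#8=a depends on [3:a]
#9=y depends on [5:z, 7:x]
sources: [0:b, 1:x, 3:a]
N(rest) = Σ N(rest − s) over sources s of rest; N(one piece) = 1:
  size 1 → [8]=1  [9]=1
  size 2 → [3,8]=1  [5,9]=1  [7,9]=1  [8,9]=2
  size 3 → [2,5,9]=1  [3,8,9]=3  [5,7,9]=2  [5,8,9]=3  [6,7,9]=1  [7,8,9]=3
  size 4 → [0,2,5,9]=1  [2,5,7,9]=3  [2,5,8,9]=4  [3,5,8,9]=6  [3,7,8,9]=6  [4,6,7,9]=1  [5,6,7,9]=3  [5,7,8,9]=8  [6,7,8,9]=4
  size 5 → [0,2,5,7,9]=4  [0,2,5,8,9]=5  [1,4,6,7,9]=1  [2,3,5,8,9]=10  [2,5,6,7,9]=6  [2,5,7,8,9]=15  [3,5,7,8,9]=20  [3,6,7,8,9]=10  [4,5,6,7,9]=4  [4,6,7,8,9]=5  [5,6,7,8,9]=15
  size 6 → [0,2,3,5,8,9]=15  [0,2,5,6,7,9]=10  [0,2,5,7,8,9]=24  [1,4,5,6,7,9]=5  [1,4,6,7,8,9]=6  [2,3,5,7,8,9]=45  [2,4,5,6,7,9]=10  [2,5,6,7,8,9]=36  [3,4,6,7,8,9]=15  [3,5,6,7,8,9]=45  [4,5,6,7,8,9]=24
  size 7 → [0,2,3,5,7,8,9]=84  [0,2,4,5,6,7,9]=20  [0,2,5,6,7,8,9]=70  [1,2,4,5,6,7,9]=15  [1,3,4,6,7,8,9]=21  [1,4,5,6,7,8,9]=35  [2,3,5,6,7,8,9]=126  [2,4,5,6,7,8,9]=70  [3,4,5,6,7,8,9]=84
  size 8 → [0,1,2,4,5,6,7,9]=35  [0,2,3,5,6,7,8,9]=280  [0,2,4,5,6,7,8,9]=160  [1,2,4,5,6,7,8,9]=120  [1,3,4,5,6,7,8,9]=140  [2,3,4,5,6,7,8,9]=280
  first=0(b) contributes 540
  first=1(x) contributes 720
  first=3(a) contributes 315
|[w]| = 1575

1575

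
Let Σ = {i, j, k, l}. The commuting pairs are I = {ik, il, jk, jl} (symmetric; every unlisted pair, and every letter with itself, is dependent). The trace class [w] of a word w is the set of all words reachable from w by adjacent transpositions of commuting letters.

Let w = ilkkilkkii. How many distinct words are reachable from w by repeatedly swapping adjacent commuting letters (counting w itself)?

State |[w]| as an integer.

piece 0:i — minimal
piece 1:l — minimal
piece 2:k rests on {1:l}
piece 3:k rests on {2:k}
piece 4:i rests on {0:i}
piece 5:l rests on {3:k}
piece 6:k rests on {5:l}
piece 7:k rests on {6:k}
piece 8:i rests on {4:i}
piece 9:i rests on {8:i}
minimal pieces: {0:i, 1:l}
ways to finish when only these pieces remain (= sum over removing one remaining piece with nothing left below it):
  1 left: {7}→1  {9}→1
  2 left: {6,7}→1  {7,9}→2  {8,9}→1
  3 left: {4,8,9}→1  {5,6,7}→1  {6,7,9}→3  {7,8,9}→3
  4 left: {0,4,8,9}→1  {3,5,6,7}→1  {4,7,8,9}→4  {5,6,7,9}→4  {6,7,8,9}→6
  5 left: {0,4,7,8,9}→5  {2,3,5,6,7}→1  {3,5,6,7,9}→5  {4,6,7,8,9}→10  {5,6,7,8,9}→10
  6 left: {0,4,6,7,8,9}→15  {1,2,3,5,6,7}→1  {2,3,5,6,7,9}→6  {3,5,6,7,8,9}→15  {4,5,6,7,8,9}→20
  7 left: {0,4,5,6,7,8,9}→35  {1,2,3,5,6,7,9}→7  {2,3,5,6,7,8,9}→21  {3,4,5,6,7,8,9}→35
  8 left: {0,3,4,5,6,7,8,9}→70  {1,2,3,5,6,7,8,9}→28  {2,3,4,5,6,7,8,9}→56
  placing 0:i first → 84 extensions
  placing 1:l first → 126 extensions
total linear extensions = 210

210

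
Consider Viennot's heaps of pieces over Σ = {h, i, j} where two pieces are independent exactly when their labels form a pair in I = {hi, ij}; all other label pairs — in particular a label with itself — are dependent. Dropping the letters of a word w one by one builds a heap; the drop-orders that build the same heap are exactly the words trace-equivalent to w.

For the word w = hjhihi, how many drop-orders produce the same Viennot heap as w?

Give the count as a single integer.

#0=h has no predecessor
#1=j depends on [0:h]
#2=h depends on [1:j]
#3=i has no predecessor
#4=h depends on [2:h]
#5=i depends on [3:i]
sources: [0:h, 3:i]
N(rest) = Σ N(rest − s) over sources s of rest; N(one piece) = 1:
  size 1 → [4]=1  [5]=1
  size 2 → [2,4]=1  [3,5]=1  [4,5]=2
  size 3 → [1,2,4]=1  [2,4,5]=3  [3,4,5]=3
  size 4 → [0,1,2,4]=1  [1,2,4,5]=4  [2,3,4,5]=6
  first=0(h) contributes 10
  first=3(i) contributes 5
|[w]| = 15

15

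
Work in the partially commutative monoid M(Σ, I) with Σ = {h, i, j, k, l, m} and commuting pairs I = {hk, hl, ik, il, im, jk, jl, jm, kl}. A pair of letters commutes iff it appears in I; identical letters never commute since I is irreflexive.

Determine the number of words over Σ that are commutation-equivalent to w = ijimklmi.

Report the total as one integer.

#0=i has no predecessor
#1=j depends on [0:i]
#2=i depends on [1:j]
#3=m has no predecessor
#4=k depends on [3:m]
#5=l depends on [3:m]
#6=m depends on [4:k, 5:l]
#7=i depends on [2:i]
sources: [0:i, 3:m]
N(rest) = Σ N(rest − s) over sources s of rest; N(one piece) = 1:
  size 1 → [6]=1  [7]=1
  size 2 → [2,7]=1  [4,6]=1  [5,6]=1  [6,7]=2
  size 3 → [1,2,7]=1  [2,6,7]=3  [4,5,6]=2  [4,6,7]=3  [5,6,7]=3
  size 4 → [0,1,2,7]=1  [1,2,6,7]=4  [2,4,6,7]=6  [2,5,6,7]=6  [3,4,5,6]=2  [4,5,6,7]=8
  size 5 → [0,1,2,6,7]=5  [1,2,4,6,7]=10  [1,2,5,6,7]=10  [2,4,5,6,7]=20  [3,4,5,6,7]=10
  size 6 → [0,1,2,4,6,7]=15  [0,1,2,5,6,7]=15  [1,2,4,5,6,7]=40  [2,3,4,5,6,7]=30
  first=0(i) contributes 70
  first=3(m) contributes 70
|[w]| = 140

140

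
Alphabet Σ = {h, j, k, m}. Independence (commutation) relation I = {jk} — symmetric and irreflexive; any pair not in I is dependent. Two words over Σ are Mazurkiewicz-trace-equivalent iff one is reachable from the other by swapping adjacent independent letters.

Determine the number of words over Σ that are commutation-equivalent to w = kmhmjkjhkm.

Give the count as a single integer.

piece 0:k — minimal
piece 1:m rests on {0:k}
piece 2:h rests on {1:m}
piece 3:m rests on {2:h}
piece 4:j rests on {3:m}
piece 5:k rests on {3:m}
piece 6:j rests on {4:j}
piece 7:h rests on {5:k, 6:j}
piece 8:k rests on {7:h}
piece 9:m rests on {8:k}
minimal pieces: {0:k}
ways to finish when only these pieces remain (= sum over removing one remaining piece with nothing left below it):
  1 left: {9}→1
  2 left: {8,9}→1
  3 left: {7,8,9}→1
  4 left: {5,7,8,9}→1  {6,7,8,9}→1
  5 left: {4,6,7,8,9}→1  {5,6,7,8,9}→2
  6 left: {4,5,6,7,8,9}→3
  7 left: {3,4,5,6,7,8,9}→3
  8 left: {2,3,4,5,6,7,8,9}→3
  placing 0:k first → 3 extensions

3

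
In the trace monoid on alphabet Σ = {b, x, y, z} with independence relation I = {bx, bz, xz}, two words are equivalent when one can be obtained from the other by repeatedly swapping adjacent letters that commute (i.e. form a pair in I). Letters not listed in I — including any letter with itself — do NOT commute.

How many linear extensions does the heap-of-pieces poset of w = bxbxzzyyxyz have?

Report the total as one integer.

90

0(b) covers ∅
1(x) covers ∅
2(b) covers 0:b
3(x) covers 1:x
4(z) covers ∅
5(z) covers 4:z
6(y) covers 2:b, 3:x, 5:z
7(y) covers 6:y
8(x) covers 7:y
9(y) covers 8:x
10(z) covers 9:y
floor of heap: 0:b, 1:x, 4:z
completions by unplaced set U, small U first (add the entries for U minus each lowest piece of U):
  |U|=1: {10}:1
  |U|=2: {9,10}:1
  |U|=3: {8,9,10}:1
  |U|=4: {7,8,9,10}:1
  |U|=5: {6,7,8,9,10}:1
  |U|=6: {2,6,7,8,9,10}:1  {3,6,7,8,9,10}:1  {5,6,7,8,9,10}:1
  |U|=7: {0,2,6,7,8,9,10}:1  {1,3,6,7,8,9,10}:1  {2,3,6,7,8,9,10}:2  {2,5,6,7,8,9,10}:2  {3,5,6,7,8,9,10}:2  {4,5,6,7,8,9,10}:1
  |U|=8: {0,2,3,6,7,8,9,10}:3  {0,2,5,6,7,8,9,10}:3  {1,2,3,6,7,8,9,10}:3  {1,3,5,6,7,8,9,10}:3  {2,3,5,6,7,8,9,10}:6  {2,4,5,6,7,8,9,10}:3  {3,4,5,6,7,8,9,10}:3
  |U|=9: {0,1,2,3,6,7,8,9,10}:6  {0,2,3,5,6,7,8,9,10}:12  {0,2,4,5,6,7,8,9,10}:6  {1,2,3,5,6,7,8,9,10}:12  {1,3,4,5,6,7,8,9,10}:6  {2,3,4,5,6,7,8,9,10}:12
  start at 0(b): 30
  start at 1(x): 30
  start at 4(z): 30
sum over floor = 90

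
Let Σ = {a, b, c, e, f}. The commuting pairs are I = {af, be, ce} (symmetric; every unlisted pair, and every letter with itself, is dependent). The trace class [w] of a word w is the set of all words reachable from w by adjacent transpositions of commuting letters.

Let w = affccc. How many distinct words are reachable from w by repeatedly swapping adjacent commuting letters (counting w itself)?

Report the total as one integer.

0(a) covers ∅
1(f) covers ∅
2(f) covers 1:f
3(c) covers 0:a, 2:f
4(c) covers 3:c
5(c) covers 4:c
floor of heap: 0:a, 1:f
completions by unplaced set U, small U first (add the entries for U minus each lowest piece of U):
  |U|=1: {5}:1
  |U|=2: {4,5}:1
  |U|=3: {3,4,5}:1
  |U|=4: {0,3,4,5}:1  {2,3,4,5}:1
  start at 0(a): 1
  start at 1(f): 2
sum over floor = 3

3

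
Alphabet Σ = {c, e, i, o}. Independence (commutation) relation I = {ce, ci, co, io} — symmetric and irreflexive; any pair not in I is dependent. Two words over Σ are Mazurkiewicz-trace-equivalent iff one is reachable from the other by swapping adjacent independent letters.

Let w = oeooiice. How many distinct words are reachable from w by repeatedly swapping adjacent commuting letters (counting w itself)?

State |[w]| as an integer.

drop 0:o onto floor
drop 1:e onto {0:o}
drop 2:o onto {1:e}
drop 3:o onto {2:o}
drop 4:i onto {1:e}
drop 5:i onto {4:i}
drop 6:c onto floor
drop 7:e onto {3:o, 5:i}
ground layer = {0:o, 6:c}
drop-orders for the pieces not yet dropped (sum over which currently-grounded one goes next):
  1 to go: {6} 1  {7} 1
  2 to go: {3,7} 1  {5,7} 1  {6,7} 2
  3 to go: {2,3,7} 1  {3,5,7} 2  {3,6,7} 3  {4,5,7} 1  {5,6,7} 3
  4 to go: {2,3,5,7} 3  {2,3,6,7} 4  {3,4,5,7} 3  {3,5,6,7} 8  {4,5,6,7} 4
  5 to go: {2,3,4,5,7} 6  {2,3,5,6,7} 15  {3,4,5,6,7} 15
  6 to go: {1,2,3,4,5,7} 6  {2,3,4,5,6,7} 36
  if 0:o drops first: 42 orders
  if 6:c drops first: 6 orders
heap linearizations: 48

48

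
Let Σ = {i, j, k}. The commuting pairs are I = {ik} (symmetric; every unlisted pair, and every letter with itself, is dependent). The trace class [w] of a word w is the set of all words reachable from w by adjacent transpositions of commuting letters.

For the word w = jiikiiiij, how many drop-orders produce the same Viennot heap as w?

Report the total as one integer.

#0=j has no predecessor
#1=i depends on [0:j]
#2=i depends on [1:i]
#3=k depends on [0:j]
#4=i depends on [2:i]
#5=i depends on [4:i]
#6=i depends on [5:i]
#7=i depends on [6:i]
#8=j depends on [3:k, 7:i]
sources: [0:j]
N(rest) = Σ N(rest − s) over sources s of rest; N(one piece) = 1:
  size 1 → [8]=1
  size 2 → [3,8]=1  [7,8]=1
  size 3 → [3,7,8]=2  [6,7,8]=1
  size 4 → [3,6,7,8]=3  [5,6,7,8]=1
  size 5 → [3,5,6,7,8]=4  [4,5,6,7,8]=1
  size 6 → [2,4,5,6,7,8]=1  [3,4,5,6,7,8]=5
  size 7 → [1,2,4,5,6,7,8]=1  [2,3,4,5,6,7,8]=6
  first=0(j) contributes 7

7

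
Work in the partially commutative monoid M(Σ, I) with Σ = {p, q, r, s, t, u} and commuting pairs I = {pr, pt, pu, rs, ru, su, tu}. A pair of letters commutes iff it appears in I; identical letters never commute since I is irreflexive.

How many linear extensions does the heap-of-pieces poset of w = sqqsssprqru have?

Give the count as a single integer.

10

piece 0:s — minimal
piece 1:q rests on {0:s}
piece 2:q rests on {1:q}
piece 3:s rests on {2:q}
piece 4:s rests on {3:s}
piece 5:s rests on {4:s}
piece 6:p rests on {5:s}
piece 7:r rests on {2:q}
piece 8:q rests on {6:p, 7:r}
piece 9:r rests on {8:q}
piece 10:u rests on {8:q}
minimal pieces: {0:s}
ways to finish when only these pieces remain (= sum over removing one remaining piece with nothing left below it):
  1 left: {9}→1  {10}→1
  2 left: {9,10}→2
  3 left: {8,9,10}→2
  4 left: {6,8,9,10}→2  {7,8,9,10}→2
  5 left: {5,6,8,9,10}→2  {6,7,8,9,10}→4
  6 left: {4,5,6,8,9,10}→2  {5,6,7,8,9,10}→6
  7 left: {3,4,5,6,8,9,10}→2  {4,5,6,7,8,9,10}→8
  8 left: {3,4,5,6,7,8,9,10}→10
  9 left: {2,3,4,5,6,7,8,9,10}→10
  placing 0:s first → 10 extensions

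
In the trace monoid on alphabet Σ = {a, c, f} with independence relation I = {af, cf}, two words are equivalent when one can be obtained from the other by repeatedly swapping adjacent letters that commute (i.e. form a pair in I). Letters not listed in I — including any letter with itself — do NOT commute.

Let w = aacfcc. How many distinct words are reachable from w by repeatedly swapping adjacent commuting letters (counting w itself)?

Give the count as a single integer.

drop 0:a onto floor
drop 1:a onto {0:a}
drop 2:c onto {1:a}
drop 3:f onto floor
drop 4:c onto {2:c}
drop 5:c onto {4:c}
ground layer = {0:a, 3:f}
drop-orders for the pieces not yet dropped (sum over which currently-grounded one goes next):
  1 to go: {3} 1  {5} 1
  2 to go: {3,5} 2  {4,5} 1
  3 to go: {2,4,5} 1  {3,4,5} 3
  4 to go: {1,2,4,5} 1  {2,3,4,5} 4
  if 0:a drops first: 5 orders
  if 3:f drops first: 1 orders
heap linearizations: 6

6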